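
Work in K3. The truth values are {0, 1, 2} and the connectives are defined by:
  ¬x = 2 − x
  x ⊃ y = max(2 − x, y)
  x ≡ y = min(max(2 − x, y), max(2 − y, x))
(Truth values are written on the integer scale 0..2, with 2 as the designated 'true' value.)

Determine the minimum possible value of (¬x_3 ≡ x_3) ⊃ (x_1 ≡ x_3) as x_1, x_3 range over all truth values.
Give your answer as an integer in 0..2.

1

Take x_1 = 0, x_3 = 1:
¬x_3 = ¬1 = 1
¬x_3 ≡ x_3 = 1 ≡ 1 = 1
x_1 ≡ x_3 = 0 ≡ 1 = 1
(¬x_3 ≡ x_3) ⊃ (x_1 ≡ x_3) = 1 ⊃ 1 = 1
No assignment yields a value below 1, so this is the minimum.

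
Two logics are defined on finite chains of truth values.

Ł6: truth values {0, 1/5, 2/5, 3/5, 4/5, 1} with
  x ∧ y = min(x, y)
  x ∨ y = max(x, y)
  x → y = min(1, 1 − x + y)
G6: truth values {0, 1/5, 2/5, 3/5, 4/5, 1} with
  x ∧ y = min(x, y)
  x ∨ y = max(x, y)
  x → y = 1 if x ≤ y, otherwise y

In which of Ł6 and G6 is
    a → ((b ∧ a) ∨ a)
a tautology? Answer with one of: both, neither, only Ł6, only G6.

both

In Ł6: every assignment gives 1 — tautology.
In G6: every assignment gives 1 — tautology.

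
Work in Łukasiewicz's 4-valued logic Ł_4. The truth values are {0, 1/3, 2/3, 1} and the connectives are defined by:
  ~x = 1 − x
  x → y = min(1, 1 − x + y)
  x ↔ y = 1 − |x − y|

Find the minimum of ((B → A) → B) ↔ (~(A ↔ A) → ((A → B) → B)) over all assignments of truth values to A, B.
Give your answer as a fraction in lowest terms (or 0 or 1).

0

Take A = 0, B = 0:
B → A = 0 → 0 = 1
(B → A) → B = 1 → 0 = 0
A ↔ A = 0 ↔ 0 = 1
~(A ↔ A) = ~1 = 0
A → B = 0 → 0 = 1
(A → B) → B = 1 → 0 = 0
~(A ↔ A) → ((A → B) → B) = 0 → 0 = 1
((B → A) → B) ↔ (~(A ↔ A) → ((A → B) → B)) = 0 ↔ 1 = 0
No assignment yields a value below 0, so this is the minimum.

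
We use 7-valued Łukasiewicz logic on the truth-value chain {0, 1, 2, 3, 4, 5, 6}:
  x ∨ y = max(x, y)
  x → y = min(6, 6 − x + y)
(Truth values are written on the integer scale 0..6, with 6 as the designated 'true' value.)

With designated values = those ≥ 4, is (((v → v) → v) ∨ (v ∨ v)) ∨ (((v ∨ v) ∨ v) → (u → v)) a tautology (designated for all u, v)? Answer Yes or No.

Yes

At u = 0, v = 3, for instance:
v → v = 3 → 3 = 6
(v → v) → v = 6 → 3 = 3
v ∨ v = 3 ∨ 3 = 3
((v → v) → v) ∨ (v ∨ v) = 3 ∨ 3 = 3
v ∨ v = 3 ∨ 3 = 3
(v ∨ v) ∨ v = 3 ∨ 3 = 3
u → v = 0 → 3 = 6
((v ∨ v) ∨ v) → (u → v) = 3 → 6 = 6
(((v → v) → v) ∨ (v ∨ v)) ∨ (((v ∨ v) ∨ v) → (u → v)) = 3 ∨ 6 = 6
and checking the remaining 48 assignments likewise gives ≥ 4 in every case.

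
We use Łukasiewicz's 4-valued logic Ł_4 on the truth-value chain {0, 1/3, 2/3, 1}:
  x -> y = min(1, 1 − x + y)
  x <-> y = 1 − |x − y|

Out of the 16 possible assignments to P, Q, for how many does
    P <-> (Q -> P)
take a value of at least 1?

7

P = 0, Q = 0 ↦ 0  <
P = 0, Q = 1/3 ↦ 1/3  <
P = 0, Q = 2/3 ↦ 2/3  <
P = 0, Q = 1 ↦ 1  ≥
P = 1/3, Q = 0 ↦ 1/3  <
P = 1/3, Q = 1/3 ↦ 1/3  <
P = 1/3, Q = 2/3 ↦ 2/3  <
P = 1/3, Q = 1 ↦ 1  ≥
P = 2/3, Q = 0 ↦ 2/3  <
P = 2/3, Q = 1/3 ↦ 2/3  <
P = 2/3, Q = 2/3 ↦ 2/3  <
P = 2/3, Q = 1 ↦ 1  ≥
P = 1, Q = 0 ↦ 1  ≥
P = 1, Q = 1/3 ↦ 1  ≥
P = 1, Q = 2/3 ↦ 1  ≥
P = 1, Q = 1 ↦ 1  ≥
So 7 of the 16 assignments meet the threshold.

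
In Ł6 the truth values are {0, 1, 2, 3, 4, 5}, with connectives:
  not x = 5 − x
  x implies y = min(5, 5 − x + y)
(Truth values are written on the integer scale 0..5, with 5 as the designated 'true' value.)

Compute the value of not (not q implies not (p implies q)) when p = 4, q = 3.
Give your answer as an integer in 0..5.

not q = not 3 = 2
p implies q = 4 implies 3 = 4
not (p implies q) = not 4 = 1
not q implies not (p implies q) = 2 implies 1 = 4
not (not q implies not (p implies q)) = not 4 = 1

1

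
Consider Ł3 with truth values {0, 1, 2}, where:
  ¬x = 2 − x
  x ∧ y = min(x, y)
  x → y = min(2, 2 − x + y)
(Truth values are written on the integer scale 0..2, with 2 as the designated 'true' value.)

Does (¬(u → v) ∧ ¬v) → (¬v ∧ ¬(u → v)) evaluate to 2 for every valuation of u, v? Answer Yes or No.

Yes

u = 0, v = 0 ↦ 2
u = 0, v = 1 ↦ 2
u = 0, v = 2 ↦ 2
u = 1, v = 0 ↦ 2
u = 1, v = 1 ↦ 2
u = 1, v = 2 ↦ 2
u = 2, v = 0 ↦ 2
u = 2, v = 1 ↦ 2
u = 2, v = 2 ↦ 2
Every assignment gives a value ≥ 2.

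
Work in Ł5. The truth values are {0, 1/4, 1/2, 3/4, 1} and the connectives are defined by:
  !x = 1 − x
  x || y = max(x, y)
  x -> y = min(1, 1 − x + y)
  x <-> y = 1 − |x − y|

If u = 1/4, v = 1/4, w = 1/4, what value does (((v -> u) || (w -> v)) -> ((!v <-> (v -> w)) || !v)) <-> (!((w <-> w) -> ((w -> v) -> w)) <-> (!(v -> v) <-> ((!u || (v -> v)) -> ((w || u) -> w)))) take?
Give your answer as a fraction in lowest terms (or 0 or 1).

v -> u = 1/4 -> 1/4 = 1
w -> v = 1/4 -> 1/4 = 1
(v -> u) || (w -> v) = 1 || 1 = 1
!v = !1/4 = 3/4
v -> w = 1/4 -> 1/4 = 1
!v <-> (v -> w) = 3/4 <-> 1 = 3/4
!v = !1/4 = 3/4
(!v <-> (v -> w)) || !v = 3/4 || 3/4 = 3/4
((v -> u) || (w -> v)) -> ((!v <-> (v -> w)) || !v) = 1 -> 3/4 = 3/4
w <-> w = 1/4 <-> 1/4 = 1
w -> v = 1/4 -> 1/4 = 1
(w -> v) -> w = 1 -> 1/4 = 1/4
(w <-> w) -> ((w -> v) -> w) = 1 -> 1/4 = 1/4
!((w <-> w) -> ((w -> v) -> w)) = !1/4 = 3/4
v -> v = 1/4 -> 1/4 = 1
!(v -> v) = !1 = 0
!u = !1/4 = 3/4
v -> v = 1/4 -> 1/4 = 1
!u || (v -> v) = 3/4 || 1 = 1
w || u = 1/4 || 1/4 = 1/4
(w || u) -> w = 1/4 -> 1/4 = 1
(!u || (v -> v)) -> ((w || u) -> w) = 1 -> 1 = 1
!(v -> v) <-> ((!u || (v -> v)) -> ((w || u) -> w)) = 0 <-> 1 = 0
!((w <-> w) -> ((w -> v) -> w)) <-> (!(v -> v) <-> ((!u || (v -> v)) -> ((w || u) -> w))) = 3/4 <-> 0 = 1/4
(((v -> u) || (w -> v)) -> ((!v <-> (v -> w)) || !v)) <-> (!((w <-> w) -> ((w -> v) -> w)) <-> (!(v -> v) <-> ((!u || (v -> v)) -> ((w || u) -> w)))) = 3/4 <-> 1/4 = 1/2

1/2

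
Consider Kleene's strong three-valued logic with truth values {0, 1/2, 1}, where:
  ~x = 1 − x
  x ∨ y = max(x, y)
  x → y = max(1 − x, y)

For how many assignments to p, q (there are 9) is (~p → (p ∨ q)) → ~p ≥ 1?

p = 0, q = 0 ↦ 1  ≥
p = 0, q = 1/2 ↦ 1  ≥
p = 0, q = 1 ↦ 1  ≥
p = 1/2, q = 0 ↦ 1/2  <
p = 1/2, q = 1/2 ↦ 1/2  <
p = 1/2, q = 1 ↦ 1/2  <
p = 1, q = 0 ↦ 0  <
p = 1, q = 1/2 ↦ 0  <
p = 1, q = 1 ↦ 0  <
So 3 of the 9 assignments meet the threshold.

3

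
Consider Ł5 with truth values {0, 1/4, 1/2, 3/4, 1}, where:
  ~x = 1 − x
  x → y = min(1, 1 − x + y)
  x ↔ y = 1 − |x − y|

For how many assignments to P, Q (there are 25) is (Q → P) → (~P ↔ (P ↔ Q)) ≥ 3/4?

19

value 1: 14 assignments (counts)
value 3/4: 5 assignments (counts)
value 1/2: 3 assignments
value 1/4: 2 assignments
value 0: 1 assignment
So 19 of the 25 assignments meet the threshold.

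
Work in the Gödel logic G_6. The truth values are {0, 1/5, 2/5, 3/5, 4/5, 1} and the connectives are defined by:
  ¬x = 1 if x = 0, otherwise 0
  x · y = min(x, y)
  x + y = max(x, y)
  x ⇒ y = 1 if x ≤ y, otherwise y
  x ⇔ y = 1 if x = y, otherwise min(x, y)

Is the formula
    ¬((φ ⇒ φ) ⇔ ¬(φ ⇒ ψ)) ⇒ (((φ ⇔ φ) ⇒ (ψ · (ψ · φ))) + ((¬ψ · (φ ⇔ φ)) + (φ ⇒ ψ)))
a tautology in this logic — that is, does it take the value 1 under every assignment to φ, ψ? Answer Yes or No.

No

Counterexample: take φ = 2/5, ψ = 1/5.
φ ⇒ φ = 2/5 ⇒ 2/5 = 1
φ ⇒ ψ = 2/5 ⇒ 1/5 = 1/5
¬(φ ⇒ ψ) = ¬1/5 = 0
(φ ⇒ φ) ⇔ ¬(φ ⇒ ψ) = 1 ⇔ 0 = 0
¬((φ ⇒ φ) ⇔ ¬(φ ⇒ ψ)) = ¬0 = 1
φ ⇔ φ = 2/5 ⇔ 2/5 = 1
ψ · φ = 1/5 · 2/5 = 1/5
ψ · (ψ · φ) = 1/5 · 1/5 = 1/5
(φ ⇔ φ) ⇒ (ψ · (ψ · φ)) = 1 ⇒ 1/5 = 1/5
¬ψ = ¬1/5 = 0
φ ⇔ φ = 2/5 ⇔ 2/5 = 1
¬ψ · (φ ⇔ φ) = 0 · 1 = 0
φ ⇒ ψ = 2/5 ⇒ 1/5 = 1/5
(¬ψ · (φ ⇔ φ)) + (φ ⇒ ψ) = 0 + 1/5 = 1/5
((φ ⇔ φ) ⇒ (ψ · (ψ · φ))) + ((¬ψ · (φ ⇔ φ)) + (φ ⇒ ψ)) = 1/5 + 1/5 = 1/5
¬((φ ⇒ φ) ⇔ ¬(φ ⇒ ψ)) ⇒ (((φ ⇔ φ) ⇒ (ψ · (ψ · φ))) + ((¬ψ · (φ ⇔ φ)) + (φ ⇒ ψ))) = 1 ⇒ 1/5 = 1/5
This gives 1/5 ≠ 1.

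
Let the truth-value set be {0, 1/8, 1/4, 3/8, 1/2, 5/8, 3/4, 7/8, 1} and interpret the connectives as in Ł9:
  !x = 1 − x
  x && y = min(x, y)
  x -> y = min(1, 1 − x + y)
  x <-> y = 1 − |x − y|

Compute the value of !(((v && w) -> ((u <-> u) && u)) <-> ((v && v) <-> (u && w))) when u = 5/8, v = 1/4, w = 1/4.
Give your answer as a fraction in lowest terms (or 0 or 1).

v && w = 1/4 && 1/4 = 1/4
u <-> u = 5/8 <-> 5/8 = 1
(u <-> u) && u = 1 && 5/8 = 5/8
(v && w) -> ((u <-> u) && u) = 1/4 -> 5/8 = 1
v && v = 1/4 && 1/4 = 1/4
u && w = 5/8 && 1/4 = 1/4
(v && v) <-> (u && w) = 1/4 <-> 1/4 = 1
((v && w) -> ((u <-> u) && u)) <-> ((v && v) <-> (u && w)) = 1 <-> 1 = 1
!(((v && w) -> ((u <-> u) && u)) <-> ((v && v) <-> (u && w))) = !1 = 0

0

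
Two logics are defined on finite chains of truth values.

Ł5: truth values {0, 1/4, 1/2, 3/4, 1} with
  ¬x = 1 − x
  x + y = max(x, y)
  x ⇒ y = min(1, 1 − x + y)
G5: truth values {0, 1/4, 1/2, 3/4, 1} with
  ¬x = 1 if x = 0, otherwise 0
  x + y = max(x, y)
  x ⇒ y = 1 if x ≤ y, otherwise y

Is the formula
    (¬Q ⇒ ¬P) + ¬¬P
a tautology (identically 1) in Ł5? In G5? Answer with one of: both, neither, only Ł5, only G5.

In Ł5: at P = 1/4, Q = 0 the value is 3/4 — not a tautology.
In G5: every assignment gives 1 — tautology.

only G5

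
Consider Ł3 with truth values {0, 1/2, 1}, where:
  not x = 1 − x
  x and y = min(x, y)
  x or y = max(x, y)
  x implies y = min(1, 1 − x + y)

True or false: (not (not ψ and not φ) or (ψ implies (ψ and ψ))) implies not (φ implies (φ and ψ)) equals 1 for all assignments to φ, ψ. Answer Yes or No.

Counterexample: take φ = 0, ψ = 0.
not ψ = not 0 = 1
not φ = not 0 = 1
not ψ and not φ = 1 and 1 = 1
not (not ψ and not φ) = not 1 = 0
ψ and ψ = 0 and 0 = 0
ψ implies (ψ and ψ) = 0 implies 0 = 1
not (not ψ and not φ) or (ψ implies (ψ and ψ)) = 0 or 1 = 1
φ and ψ = 0 and 0 = 0
φ implies (φ and ψ) = 0 implies 0 = 1
not (φ implies (φ and ψ)) = not 1 = 0
(not (not ψ and not φ) or (ψ implies (ψ and ψ))) implies not (φ implies (φ and ψ)) = 1 implies 0 = 0
This gives 0 ≠ 1.

No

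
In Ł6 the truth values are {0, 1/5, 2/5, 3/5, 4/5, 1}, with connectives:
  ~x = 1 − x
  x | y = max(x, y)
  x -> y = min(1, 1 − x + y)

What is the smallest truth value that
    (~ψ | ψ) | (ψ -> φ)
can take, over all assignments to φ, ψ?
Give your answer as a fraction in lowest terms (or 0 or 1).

Take φ = 0, ψ = 2/5:
~ψ = ~2/5 = 3/5
~ψ | ψ = 3/5 | 2/5 = 3/5
ψ -> φ = 2/5 -> 0 = 3/5
(~ψ | ψ) | (ψ -> φ) = 3/5 | 3/5 = 3/5
No assignment yields a value below 3/5, so this is the minimum.

3/5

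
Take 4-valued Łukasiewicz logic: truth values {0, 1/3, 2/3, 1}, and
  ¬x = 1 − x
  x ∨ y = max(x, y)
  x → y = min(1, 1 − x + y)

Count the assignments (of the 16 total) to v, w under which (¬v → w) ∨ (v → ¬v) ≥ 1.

15

v = 0, w = 0 ↦ 1  ≥
v = 0, w = 1/3 ↦ 1  ≥
v = 0, w = 2/3 ↦ 1  ≥
v = 0, w = 1 ↦ 1  ≥
v = 1/3, w = 0 ↦ 1  ≥
v = 1/3, w = 1/3 ↦ 1  ≥
v = 1/3, w = 2/3 ↦ 1  ≥
v = 1/3, w = 1 ↦ 1  ≥
v = 2/3, w = 0 ↦ 2/3  <
v = 2/3, w = 1/3 ↦ 1  ≥
v = 2/3, w = 2/3 ↦ 1  ≥
v = 2/3, w = 1 ↦ 1  ≥
v = 1, w = 0 ↦ 1  ≥
v = 1, w = 1/3 ↦ 1  ≥
v = 1, w = 2/3 ↦ 1  ≥
v = 1, w = 1 ↦ 1  ≥
So 15 of the 16 assignments meet the threshold.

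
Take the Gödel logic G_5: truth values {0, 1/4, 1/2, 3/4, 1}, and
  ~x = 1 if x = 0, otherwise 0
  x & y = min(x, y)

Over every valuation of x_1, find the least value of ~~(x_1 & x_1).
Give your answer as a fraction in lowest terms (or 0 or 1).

0

Take x_1 = 0:
x_1 & x_1 = 0 & 0 = 0
~(x_1 & x_1) = ~0 = 1
~~(x_1 & x_1) = ~1 = 0
No assignment yields a value below 0, so this is the minimum.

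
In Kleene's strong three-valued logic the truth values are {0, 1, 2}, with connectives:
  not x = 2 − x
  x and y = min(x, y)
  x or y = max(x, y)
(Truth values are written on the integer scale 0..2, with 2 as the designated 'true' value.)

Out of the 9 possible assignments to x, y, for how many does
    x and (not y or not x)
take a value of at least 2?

1

x = 0, y = 0 ↦ 0  <
x = 0, y = 1 ↦ 0  <
x = 0, y = 2 ↦ 0  <
x = 1, y = 0 ↦ 1  <
x = 1, y = 1 ↦ 1  <
x = 1, y = 2 ↦ 1  <
x = 2, y = 0 ↦ 2  ≥
x = 2, y = 1 ↦ 1  <
x = 2, y = 2 ↦ 0  <
So 1 of the 9 assignments meets the threshold.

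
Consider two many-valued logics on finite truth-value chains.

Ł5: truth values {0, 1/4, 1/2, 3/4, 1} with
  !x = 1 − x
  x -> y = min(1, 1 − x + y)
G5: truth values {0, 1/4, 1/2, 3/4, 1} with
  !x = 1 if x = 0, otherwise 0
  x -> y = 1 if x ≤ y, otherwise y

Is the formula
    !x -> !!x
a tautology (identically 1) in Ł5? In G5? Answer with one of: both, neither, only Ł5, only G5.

In Ł5: at x = 0 the value is 0 — not a tautology.
In G5: at x = 0 the value is 0 — not a tautology.

neither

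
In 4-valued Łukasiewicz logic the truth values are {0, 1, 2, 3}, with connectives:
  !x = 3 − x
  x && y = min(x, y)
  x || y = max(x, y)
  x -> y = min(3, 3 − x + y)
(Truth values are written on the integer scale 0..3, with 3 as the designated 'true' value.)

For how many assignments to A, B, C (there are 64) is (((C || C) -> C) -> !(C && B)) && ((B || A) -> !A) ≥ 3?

13

value 3: 13 assignments (counts)
value 2: 21 assignments
value 1: 11 assignments
value 0: 19 assignments
So 13 of the 64 assignments meet the threshold.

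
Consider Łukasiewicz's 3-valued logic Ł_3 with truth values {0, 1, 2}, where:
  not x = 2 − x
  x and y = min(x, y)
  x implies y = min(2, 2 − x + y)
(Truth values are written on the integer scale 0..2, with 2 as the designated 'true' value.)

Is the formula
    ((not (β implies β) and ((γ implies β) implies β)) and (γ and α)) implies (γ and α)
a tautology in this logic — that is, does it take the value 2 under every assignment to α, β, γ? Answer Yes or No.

At α = 2, β = 1, γ = 2, for instance:
β implies β = 1 implies 1 = 2
not (β implies β) = not 2 = 0
γ implies β = 2 implies 1 = 1
(γ implies β) implies β = 1 implies 1 = 2
not (β implies β) and ((γ implies β) implies β) = 0 and 2 = 0
γ and α = 2 and 2 = 2
(not (β implies β) and ((γ implies β) implies β)) and (γ and α) = 0 and 2 = 0
((not (β implies β) and ((γ implies β) implies β)) and (γ and α)) implies (γ and α) = 0 implies 2 = 2
and checking the remaining 26 assignments likewise gives ≥ 2 in every case.

Yes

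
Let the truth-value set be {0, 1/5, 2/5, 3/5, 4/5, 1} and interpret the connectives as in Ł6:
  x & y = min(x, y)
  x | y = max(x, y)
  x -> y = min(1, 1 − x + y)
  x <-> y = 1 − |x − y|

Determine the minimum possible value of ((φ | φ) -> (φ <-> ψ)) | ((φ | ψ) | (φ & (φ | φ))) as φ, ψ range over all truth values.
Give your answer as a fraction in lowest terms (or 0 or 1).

4/5

Take φ = 3/5, ψ = 0:
φ | φ = 3/5 | 3/5 = 3/5
φ <-> ψ = 3/5 <-> 0 = 2/5
(φ | φ) -> (φ <-> ψ) = 3/5 -> 2/5 = 4/5
φ | ψ = 3/5 | 0 = 3/5
φ | φ = 3/5 | 3/5 = 3/5
φ & (φ | φ) = 3/5 & 3/5 = 3/5
(φ | ψ) | (φ & (φ | φ)) = 3/5 | 3/5 = 3/5
((φ | φ) -> (φ <-> ψ)) | ((φ | ψ) | (φ & (φ | φ))) = 4/5 | 3/5 = 4/5
No assignment yields a value below 4/5, so this is the minimum.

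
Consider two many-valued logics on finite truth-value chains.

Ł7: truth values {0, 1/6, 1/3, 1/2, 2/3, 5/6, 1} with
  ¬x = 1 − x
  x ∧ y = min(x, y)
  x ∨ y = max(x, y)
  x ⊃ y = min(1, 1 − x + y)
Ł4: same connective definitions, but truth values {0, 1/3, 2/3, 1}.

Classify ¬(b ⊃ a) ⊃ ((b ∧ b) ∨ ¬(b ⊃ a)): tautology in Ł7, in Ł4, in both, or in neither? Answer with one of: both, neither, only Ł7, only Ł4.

In Ł7: every assignment gives 1 — tautology.
In Ł4: every assignment gives 1 — tautology.

both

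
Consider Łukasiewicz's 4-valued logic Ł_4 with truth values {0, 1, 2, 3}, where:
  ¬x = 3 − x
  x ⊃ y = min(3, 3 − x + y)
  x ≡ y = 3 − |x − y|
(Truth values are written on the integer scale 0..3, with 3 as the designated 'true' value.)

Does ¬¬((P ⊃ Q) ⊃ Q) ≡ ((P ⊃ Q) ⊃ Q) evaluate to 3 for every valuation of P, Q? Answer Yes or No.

Yes

P = 0, Q = 0 ↦ 3
P = 0, Q = 1 ↦ 3
P = 0, Q = 2 ↦ 3
P = 0, Q = 3 ↦ 3
P = 1, Q = 0 ↦ 3
P = 1, Q = 1 ↦ 3
P = 1, Q = 2 ↦ 3
P = 1, Q = 3 ↦ 3
P = 2, Q = 0 ↦ 3
P = 2, Q = 1 ↦ 3
P = 2, Q = 2 ↦ 3
P = 2, Q = 3 ↦ 3
P = 3, Q = 0 ↦ 3
P = 3, Q = 1 ↦ 3
P = 3, Q = 2 ↦ 3
P = 3, Q = 3 ↦ 3
Every assignment gives a value ≥ 3.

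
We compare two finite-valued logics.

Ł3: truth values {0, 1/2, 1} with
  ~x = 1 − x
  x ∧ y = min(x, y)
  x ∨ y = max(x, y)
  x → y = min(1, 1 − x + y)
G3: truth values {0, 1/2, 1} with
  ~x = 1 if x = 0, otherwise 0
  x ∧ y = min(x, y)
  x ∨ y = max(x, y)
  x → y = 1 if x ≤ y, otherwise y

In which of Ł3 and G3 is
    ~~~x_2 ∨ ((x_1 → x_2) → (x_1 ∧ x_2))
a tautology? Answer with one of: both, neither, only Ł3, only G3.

In Ł3: at x_1 = 0, x_2 = 1/2 the value is 1/2 — not a tautology.
In G3: at x_1 = 0, x_2 = 1/2 the value is 0 — not a tautology.

neither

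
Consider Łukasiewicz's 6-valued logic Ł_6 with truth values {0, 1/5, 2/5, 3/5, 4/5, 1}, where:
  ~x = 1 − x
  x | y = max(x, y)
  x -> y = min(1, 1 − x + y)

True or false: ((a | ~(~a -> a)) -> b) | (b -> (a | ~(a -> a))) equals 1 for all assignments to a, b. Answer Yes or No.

Counterexample: take a = 0, b = 1/5.
~a = ~0 = 1
~a -> a = 1 -> 0 = 0
~(~a -> a) = ~0 = 1
a | ~(~a -> a) = 0 | 1 = 1
(a | ~(~a -> a)) -> b = 1 -> 1/5 = 1/5
a -> a = 0 -> 0 = 1
~(a -> a) = ~1 = 0
a | ~(a -> a) = 0 | 0 = 0
b -> (a | ~(a -> a)) = 1/5 -> 0 = 4/5
((a | ~(~a -> a)) -> b) | (b -> (a | ~(a -> a))) = 1/5 | 4/5 = 4/5
This gives 4/5 ≠ 1.

No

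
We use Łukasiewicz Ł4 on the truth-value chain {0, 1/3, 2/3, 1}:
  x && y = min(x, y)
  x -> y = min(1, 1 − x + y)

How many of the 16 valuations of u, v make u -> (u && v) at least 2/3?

13

u = 0, v = 0 ↦ 1  ≥
u = 0, v = 1/3 ↦ 1  ≥
u = 0, v = 2/3 ↦ 1  ≥
u = 0, v = 1 ↦ 1  ≥
u = 1/3, v = 0 ↦ 2/3  ≥
u = 1/3, v = 1/3 ↦ 1  ≥
u = 1/3, v = 2/3 ↦ 1  ≥
u = 1/3, v = 1 ↦ 1  ≥
u = 2/3, v = 0 ↦ 1/3  <
u = 2/3, v = 1/3 ↦ 2/3  ≥
u = 2/3, v = 2/3 ↦ 1  ≥
u = 2/3, v = 1 ↦ 1  ≥
u = 1, v = 0 ↦ 0  <
u = 1, v = 1/3 ↦ 1/3  <
u = 1, v = 2/3 ↦ 2/3  ≥
u = 1, v = 1 ↦ 1  ≥
So 13 of the 16 assignments meet the threshold.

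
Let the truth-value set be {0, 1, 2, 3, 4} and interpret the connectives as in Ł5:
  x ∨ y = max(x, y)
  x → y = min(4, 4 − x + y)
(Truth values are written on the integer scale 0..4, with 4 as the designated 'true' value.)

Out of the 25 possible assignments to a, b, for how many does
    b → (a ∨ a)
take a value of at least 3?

value 4: 15 assignments (counts)
value 3: 4 assignments (counts)
value 2: 3 assignments
value 1: 2 assignments
value 0: 1 assignment
So 19 of the 25 assignments meet the threshold.

19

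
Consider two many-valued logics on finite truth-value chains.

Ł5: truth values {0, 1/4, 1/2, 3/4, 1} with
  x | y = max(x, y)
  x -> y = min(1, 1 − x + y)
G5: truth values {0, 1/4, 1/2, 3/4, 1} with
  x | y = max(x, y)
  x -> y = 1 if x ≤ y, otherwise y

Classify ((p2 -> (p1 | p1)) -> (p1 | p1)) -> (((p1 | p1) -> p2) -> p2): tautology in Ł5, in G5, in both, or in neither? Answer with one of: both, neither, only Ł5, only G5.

only Ł5

In Ł5: every assignment gives 1 — tautology.
In G5: at p1 = 0, p2 = 1/4 the value is 1/4 — not a tautology.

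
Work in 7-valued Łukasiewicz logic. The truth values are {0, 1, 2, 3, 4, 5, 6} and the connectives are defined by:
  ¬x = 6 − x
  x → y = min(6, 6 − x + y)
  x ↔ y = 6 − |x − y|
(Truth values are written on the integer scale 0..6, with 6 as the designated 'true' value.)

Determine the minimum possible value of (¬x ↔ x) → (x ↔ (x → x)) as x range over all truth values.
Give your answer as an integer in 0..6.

Take x = 3:
¬x = ¬3 = 3
¬x ↔ x = 3 ↔ 3 = 6
x → x = 3 → 3 = 6
x ↔ (x → x) = 3 ↔ 6 = 3
(¬x ↔ x) → (x ↔ (x → x)) = 6 → 3 = 3
No assignment yields a value below 3, so this is the minimum.

3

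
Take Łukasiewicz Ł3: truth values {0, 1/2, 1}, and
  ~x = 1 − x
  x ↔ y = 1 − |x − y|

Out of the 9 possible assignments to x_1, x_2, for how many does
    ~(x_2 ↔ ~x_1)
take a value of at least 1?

x_1 = 0, x_2 = 0 ↦ 1  ≥
x_1 = 0, x_2 = 1/2 ↦ 1/2  <
x_1 = 0, x_2 = 1 ↦ 0  <
x_1 = 1/2, x_2 = 0 ↦ 1/2  <
x_1 = 1/2, x_2 = 1/2 ↦ 0  <
x_1 = 1/2, x_2 = 1 ↦ 1/2  <
x_1 = 1, x_2 = 0 ↦ 0  <
x_1 = 1, x_2 = 1/2 ↦ 1/2  <
x_1 = 1, x_2 = 1 ↦ 1  ≥
So 2 of the 9 assignments meet the threshold.

2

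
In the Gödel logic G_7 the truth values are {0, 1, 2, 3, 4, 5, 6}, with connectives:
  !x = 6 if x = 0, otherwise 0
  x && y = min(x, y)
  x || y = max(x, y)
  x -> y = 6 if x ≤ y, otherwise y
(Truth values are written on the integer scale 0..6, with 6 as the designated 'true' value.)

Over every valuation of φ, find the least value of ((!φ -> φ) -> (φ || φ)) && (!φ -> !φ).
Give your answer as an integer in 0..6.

Take φ = 1:
!φ = !1 = 0
!φ -> φ = 0 -> 1 = 6
φ || φ = 1 || 1 = 1
(!φ -> φ) -> (φ || φ) = 6 -> 1 = 1
!φ = !1 = 0
!φ = !1 = 0
!φ -> !φ = 0 -> 0 = 6
((!φ -> φ) -> (φ || φ)) && (!φ -> !φ) = 1 && 6 = 1
No assignment yields a value below 1, so this is the minimum.

1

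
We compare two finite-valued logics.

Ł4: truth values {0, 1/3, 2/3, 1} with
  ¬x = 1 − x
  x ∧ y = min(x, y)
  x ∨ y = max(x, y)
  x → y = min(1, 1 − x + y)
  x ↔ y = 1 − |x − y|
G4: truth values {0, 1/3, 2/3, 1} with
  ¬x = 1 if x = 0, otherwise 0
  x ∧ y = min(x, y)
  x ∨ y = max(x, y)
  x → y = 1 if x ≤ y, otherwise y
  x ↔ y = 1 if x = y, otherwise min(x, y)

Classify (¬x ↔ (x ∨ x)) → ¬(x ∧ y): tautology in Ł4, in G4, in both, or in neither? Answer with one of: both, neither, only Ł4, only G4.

only G4

In Ł4: at x = 2/3, y = 2/3 the value is 2/3 — not a tautology.
In G4: every assignment gives 1 — tautology.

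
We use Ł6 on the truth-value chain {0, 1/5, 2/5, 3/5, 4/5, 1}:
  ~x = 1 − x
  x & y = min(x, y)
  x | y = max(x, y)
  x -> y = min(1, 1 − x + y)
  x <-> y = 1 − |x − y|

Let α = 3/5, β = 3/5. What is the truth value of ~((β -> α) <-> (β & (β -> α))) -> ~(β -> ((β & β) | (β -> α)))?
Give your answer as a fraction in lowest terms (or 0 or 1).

3/5

β -> α = 3/5 -> 3/5 = 1
β -> α = 3/5 -> 3/5 = 1
β & (β -> α) = 3/5 & 1 = 3/5
(β -> α) <-> (β & (β -> α)) = 1 <-> 3/5 = 3/5
~((β -> α) <-> (β & (β -> α))) = ~3/5 = 2/5
β & β = 3/5 & 3/5 = 3/5
β -> α = 3/5 -> 3/5 = 1
(β & β) | (β -> α) = 3/5 | 1 = 1
β -> ((β & β) | (β -> α)) = 3/5 -> 1 = 1
~(β -> ((β & β) | (β -> α))) = ~1 = 0
~((β -> α) <-> (β & (β -> α))) -> ~(β -> ((β & β) | (β -> α))) = 2/5 -> 0 = 3/5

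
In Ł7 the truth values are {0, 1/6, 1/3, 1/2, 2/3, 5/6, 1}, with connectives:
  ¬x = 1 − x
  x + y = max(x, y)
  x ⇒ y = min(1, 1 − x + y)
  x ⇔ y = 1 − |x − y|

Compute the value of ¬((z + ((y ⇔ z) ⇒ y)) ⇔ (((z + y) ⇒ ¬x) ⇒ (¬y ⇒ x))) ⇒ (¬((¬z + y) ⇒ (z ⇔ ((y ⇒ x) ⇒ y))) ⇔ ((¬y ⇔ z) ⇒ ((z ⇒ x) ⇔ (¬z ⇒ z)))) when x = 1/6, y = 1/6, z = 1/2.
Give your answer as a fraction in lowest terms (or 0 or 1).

y ⇔ z = 1/6 ⇔ 1/2 = 2/3
(y ⇔ z) ⇒ y = 2/3 ⇒ 1/6 = 1/2
z + ((y ⇔ z) ⇒ y) = 1/2 + 1/2 = 1/2
z + y = 1/2 + 1/6 = 1/2
¬x = ¬1/6 = 5/6
(z + y) ⇒ ¬x = 1/2 ⇒ 5/6 = 1
¬y = ¬1/6 = 5/6
¬y ⇒ x = 5/6 ⇒ 1/6 = 1/3
((z + y) ⇒ ¬x) ⇒ (¬y ⇒ x) = 1 ⇒ 1/3 = 1/3
(z + ((y ⇔ z) ⇒ y)) ⇔ (((z + y) ⇒ ¬x) ⇒ (¬y ⇒ x)) = 1/2 ⇔ 1/3 = 5/6
¬((z + ((y ⇔ z) ⇒ y)) ⇔ (((z + y) ⇒ ¬x) ⇒ (¬y ⇒ x))) = ¬5/6 = 1/6
¬z = ¬1/2 = 1/2
¬z + y = 1/2 + 1/6 = 1/2
y ⇒ x = 1/6 ⇒ 1/6 = 1
(y ⇒ x) ⇒ y = 1 ⇒ 1/6 = 1/6
z ⇔ ((y ⇒ x) ⇒ y) = 1/2 ⇔ 1/6 = 2/3
(¬z + y) ⇒ (z ⇔ ((y ⇒ x) ⇒ y)) = 1/2 ⇒ 2/3 = 1
¬((¬z + y) ⇒ (z ⇔ ((y ⇒ x) ⇒ y))) = ¬1 = 0
¬y = ¬1/6 = 5/6
¬y ⇔ z = 5/6 ⇔ 1/2 = 2/3
z ⇒ x = 1/2 ⇒ 1/6 = 2/3
¬z = ¬1/2 = 1/2
¬z ⇒ z = 1/2 ⇒ 1/2 = 1
(z ⇒ x) ⇔ (¬z ⇒ z) = 2/3 ⇔ 1 = 2/3
(¬y ⇔ z) ⇒ ((z ⇒ x) ⇔ (¬z ⇒ z)) = 2/3 ⇒ 2/3 = 1
¬((¬z + y) ⇒ (z ⇔ ((y ⇒ x) ⇒ y))) ⇔ ((¬y ⇔ z) ⇒ ((z ⇒ x) ⇔ (¬z ⇒ z))) = 0 ⇔ 1 = 0
¬((z + ((y ⇔ z) ⇒ y)) ⇔ (((z + y) ⇒ ¬x) ⇒ (¬y ⇒ x))) ⇒ (¬((¬z + y) ⇒ (z ⇔ ((y ⇒ x) ⇒ y))) ⇔ ((¬y ⇔ z) ⇒ ((z ⇒ x) ⇔ (¬z ⇒ z)))) = 1/6 ⇒ 0 = 5/6

5/6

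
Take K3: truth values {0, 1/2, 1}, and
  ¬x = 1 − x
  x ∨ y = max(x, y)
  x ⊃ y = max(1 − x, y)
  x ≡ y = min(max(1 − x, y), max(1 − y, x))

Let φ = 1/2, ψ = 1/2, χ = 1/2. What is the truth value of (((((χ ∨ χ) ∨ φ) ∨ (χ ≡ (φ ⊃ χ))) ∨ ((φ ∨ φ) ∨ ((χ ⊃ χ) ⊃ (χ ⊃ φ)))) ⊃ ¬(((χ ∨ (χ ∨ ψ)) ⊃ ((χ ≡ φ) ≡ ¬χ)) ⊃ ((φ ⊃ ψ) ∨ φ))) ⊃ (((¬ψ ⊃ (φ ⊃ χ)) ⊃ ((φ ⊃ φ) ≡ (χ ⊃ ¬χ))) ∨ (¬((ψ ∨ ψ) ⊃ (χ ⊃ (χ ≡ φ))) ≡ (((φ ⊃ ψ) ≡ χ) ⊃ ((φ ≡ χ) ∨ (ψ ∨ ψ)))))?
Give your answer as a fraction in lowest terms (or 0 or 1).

χ ∨ χ = 1/2 ∨ 1/2 = 1/2
(χ ∨ χ) ∨ φ = 1/2 ∨ 1/2 = 1/2
φ ⊃ χ = 1/2 ⊃ 1/2 = 1/2
χ ≡ (φ ⊃ χ) = 1/2 ≡ 1/2 = 1/2
((χ ∨ χ) ∨ φ) ∨ (χ ≡ (φ ⊃ χ)) = 1/2 ∨ 1/2 = 1/2
φ ∨ φ = 1/2 ∨ 1/2 = 1/2
χ ⊃ χ = 1/2 ⊃ 1/2 = 1/2
χ ⊃ φ = 1/2 ⊃ 1/2 = 1/2
(χ ⊃ χ) ⊃ (χ ⊃ φ) = 1/2 ⊃ 1/2 = 1/2
(φ ∨ φ) ∨ ((χ ⊃ χ) ⊃ (χ ⊃ φ)) = 1/2 ∨ 1/2 = 1/2
(((χ ∨ χ) ∨ φ) ∨ (χ ≡ (φ ⊃ χ))) ∨ ((φ ∨ φ) ∨ ((χ ⊃ χ) ⊃ (χ ⊃ φ))) = 1/2 ∨ 1/2 = 1/2
χ ∨ ψ = 1/2 ∨ 1/2 = 1/2
χ ∨ (χ ∨ ψ) = 1/2 ∨ 1/2 = 1/2
χ ≡ φ = 1/2 ≡ 1/2 = 1/2
¬χ = ¬1/2 = 1/2
(χ ≡ φ) ≡ ¬χ = 1/2 ≡ 1/2 = 1/2
(χ ∨ (χ ∨ ψ)) ⊃ ((χ ≡ φ) ≡ ¬χ) = 1/2 ⊃ 1/2 = 1/2
φ ⊃ ψ = 1/2 ⊃ 1/2 = 1/2
(φ ⊃ ψ) ∨ φ = 1/2 ∨ 1/2 = 1/2
((χ ∨ (χ ∨ ψ)) ⊃ ((χ ≡ φ) ≡ ¬χ)) ⊃ ((φ ⊃ ψ) ∨ φ) = 1/2 ⊃ 1/2 = 1/2
¬(((χ ∨ (χ ∨ ψ)) ⊃ ((χ ≡ φ) ≡ ¬χ)) ⊃ ((φ ⊃ ψ) ∨ φ)) = ¬1/2 = 1/2
((((χ ∨ χ) ∨ φ) ∨ (χ ≡ (φ ⊃ χ))) ∨ ((φ ∨ φ) ∨ ((χ ⊃ χ) ⊃ (χ ⊃ φ)))) ⊃ ¬(((χ ∨ (χ ∨ ψ)) ⊃ ((χ ≡ φ) ≡ ¬χ)) ⊃ ((φ ⊃ ψ) ∨ φ)) = 1/2 ⊃ 1/2 = 1/2
¬ψ = ¬1/2 = 1/2
φ ⊃ χ = 1/2 ⊃ 1/2 = 1/2
¬ψ ⊃ (φ ⊃ χ) = 1/2 ⊃ 1/2 = 1/2
φ ⊃ φ = 1/2 ⊃ 1/2 = 1/2
¬χ = ¬1/2 = 1/2
χ ⊃ ¬χ = 1/2 ⊃ 1/2 = 1/2
(φ ⊃ φ) ≡ (χ ⊃ ¬χ) = 1/2 ≡ 1/2 = 1/2
(¬ψ ⊃ (φ ⊃ χ)) ⊃ ((φ ⊃ φ) ≡ (χ ⊃ ¬χ)) = 1/2 ⊃ 1/2 = 1/2
ψ ∨ ψ = 1/2 ∨ 1/2 = 1/2
χ ≡ φ = 1/2 ≡ 1/2 = 1/2
χ ⊃ (χ ≡ φ) = 1/2 ⊃ 1/2 = 1/2
(ψ ∨ ψ) ⊃ (χ ⊃ (χ ≡ φ)) = 1/2 ⊃ 1/2 = 1/2
¬((ψ ∨ ψ) ⊃ (χ ⊃ (χ ≡ φ))) = ¬1/2 = 1/2
φ ⊃ ψ = 1/2 ⊃ 1/2 = 1/2
(φ ⊃ ψ) ≡ χ = 1/2 ≡ 1/2 = 1/2
φ ≡ χ = 1/2 ≡ 1/2 = 1/2
ψ ∨ ψ = 1/2 ∨ 1/2 = 1/2
(φ ≡ χ) ∨ (ψ ∨ ψ) = 1/2 ∨ 1/2 = 1/2
((φ ⊃ ψ) ≡ χ) ⊃ ((φ ≡ χ) ∨ (ψ ∨ ψ)) = 1/2 ⊃ 1/2 = 1/2
¬((ψ ∨ ψ) ⊃ (χ ⊃ (χ ≡ φ))) ≡ (((φ ⊃ ψ) ≡ χ) ⊃ ((φ ≡ χ) ∨ (ψ ∨ ψ))) = 1/2 ≡ 1/2 = 1/2
((¬ψ ⊃ (φ ⊃ χ)) ⊃ ((φ ⊃ φ) ≡ (χ ⊃ ¬χ))) ∨ (¬((ψ ∨ ψ) ⊃ (χ ⊃ (χ ≡ φ))) ≡ (((φ ⊃ ψ) ≡ χ) ⊃ ((φ ≡ χ) ∨ (ψ ∨ ψ)))) = 1/2 ∨ 1/2 = 1/2
(((((χ ∨ χ) ∨ φ) ∨ (χ ≡ (φ ⊃ χ))) ∨ ((φ ∨ φ) ∨ ((χ ⊃ χ) ⊃ (χ ⊃ φ)))) ⊃ ¬(((χ ∨ (χ ∨ ψ)) ⊃ ((χ ≡ φ) ≡ ¬χ)) ⊃ ((φ ⊃ ψ) ∨ φ))) ⊃ (((¬ψ ⊃ (φ ⊃ χ)) ⊃ ((φ ⊃ φ) ≡ (χ ⊃ ¬χ))) ∨ (¬((ψ ∨ ψ) ⊃ (χ ⊃ (χ ≡ φ))) ≡ (((φ ⊃ ψ) ≡ χ) ⊃ ((φ ≡ χ) ∨ (ψ ∨ ψ))))) = 1/2 ⊃ 1/2 = 1/2

1/2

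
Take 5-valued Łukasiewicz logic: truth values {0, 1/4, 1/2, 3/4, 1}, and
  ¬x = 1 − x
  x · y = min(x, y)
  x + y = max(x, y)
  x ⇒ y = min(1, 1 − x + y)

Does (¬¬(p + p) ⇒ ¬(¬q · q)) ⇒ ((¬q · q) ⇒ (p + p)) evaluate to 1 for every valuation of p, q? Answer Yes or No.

No

Counterexample: take p = 0, q = 1/4.
p + p = 0 + 0 = 0
¬(p + p) = ¬0 = 1
¬¬(p + p) = ¬1 = 0
¬q = ¬1/4 = 3/4
¬q · q = 3/4 · 1/4 = 1/4
¬(¬q · q) = ¬1/4 = 3/4
¬¬(p + p) ⇒ ¬(¬q · q) = 0 ⇒ 3/4 = 1
¬q = ¬1/4 = 3/4
¬q · q = 3/4 · 1/4 = 1/4
p + p = 0 + 0 = 0
(¬q · q) ⇒ (p + p) = 1/4 ⇒ 0 = 3/4
(¬¬(p + p) ⇒ ¬(¬q · q)) ⇒ ((¬q · q) ⇒ (p + p)) = 1 ⇒ 3/4 = 3/4
This gives 3/4 ≠ 1.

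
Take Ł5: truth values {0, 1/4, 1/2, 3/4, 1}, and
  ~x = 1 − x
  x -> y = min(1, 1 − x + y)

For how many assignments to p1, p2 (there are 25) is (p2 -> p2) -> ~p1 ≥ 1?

value 1: 5 assignments (counts)
value 3/4: 5 assignments
value 1/2: 5 assignments
value 1/4: 5 assignments
value 0: 5 assignments
So 5 of the 25 assignments meet the threshold.

5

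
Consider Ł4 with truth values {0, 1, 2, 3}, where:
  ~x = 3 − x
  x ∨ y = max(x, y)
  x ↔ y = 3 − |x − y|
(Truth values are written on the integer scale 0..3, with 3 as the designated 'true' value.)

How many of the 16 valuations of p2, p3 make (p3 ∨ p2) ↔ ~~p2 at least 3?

p2 = 0, p3 = 0 ↦ 3  ≥
p2 = 0, p3 = 1 ↦ 2  <
p2 = 0, p3 = 2 ↦ 1  <
p2 = 0, p3 = 3 ↦ 0  <
p2 = 1, p3 = 0 ↦ 3  ≥
p2 = 1, p3 = 1 ↦ 3  ≥
p2 = 1, p3 = 2 ↦ 2  <
p2 = 1, p3 = 3 ↦ 1  <
p2 = 2, p3 = 0 ↦ 3  ≥
p2 = 2, p3 = 1 ↦ 3  ≥
p2 = 2, p3 = 2 ↦ 3  ≥
p2 = 2, p3 = 3 ↦ 2  <
p2 = 3, p3 = 0 ↦ 3  ≥
p2 = 3, p3 = 1 ↦ 3  ≥
p2 = 3, p3 = 2 ↦ 3  ≥
p2 = 3, p3 = 3 ↦ 3  ≥
So 10 of the 16 assignments meet the threshold.

10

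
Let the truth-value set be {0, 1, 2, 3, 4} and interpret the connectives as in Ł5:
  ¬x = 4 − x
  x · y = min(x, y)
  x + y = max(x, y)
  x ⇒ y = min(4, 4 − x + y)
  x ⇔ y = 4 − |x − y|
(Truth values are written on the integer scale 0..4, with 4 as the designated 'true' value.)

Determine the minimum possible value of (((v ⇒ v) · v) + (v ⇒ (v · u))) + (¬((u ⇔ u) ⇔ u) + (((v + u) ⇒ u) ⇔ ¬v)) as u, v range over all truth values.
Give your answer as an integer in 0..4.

3

Take u = 1, v = 2:
v ⇒ v = 2 ⇒ 2 = 4
(v ⇒ v) · v = 4 · 2 = 2
v · u = 2 · 1 = 1
v ⇒ (v · u) = 2 ⇒ 1 = 3
((v ⇒ v) · v) + (v ⇒ (v · u)) = 2 + 3 = 3
u ⇔ u = 1 ⇔ 1 = 4
(u ⇔ u) ⇔ u = 4 ⇔ 1 = 1
¬((u ⇔ u) ⇔ u) = ¬1 = 3
v + u = 2 + 1 = 2
(v + u) ⇒ u = 2 ⇒ 1 = 3
¬v = ¬2 = 2
((v + u) ⇒ u) ⇔ ¬v = 3 ⇔ 2 = 3
¬((u ⇔ u) ⇔ u) + (((v + u) ⇒ u) ⇔ ¬v) = 3 + 3 = 3
(((v ⇒ v) · v) + (v ⇒ (v · u))) + (¬((u ⇔ u) ⇔ u) + (((v + u) ⇒ u) ⇔ ¬v)) = 3 + 3 = 3
No assignment yields a value below 3, so this is the minimum.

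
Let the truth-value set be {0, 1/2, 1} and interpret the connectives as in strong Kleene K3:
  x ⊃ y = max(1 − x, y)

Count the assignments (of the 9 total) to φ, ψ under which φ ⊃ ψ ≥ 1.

φ = 0, ψ = 0 ↦ 1  ≥
φ = 0, ψ = 1/2 ↦ 1  ≥
φ = 0, ψ = 1 ↦ 1  ≥
φ = 1/2, ψ = 0 ↦ 1/2  <
φ = 1/2, ψ = 1/2 ↦ 1/2  <
φ = 1/2, ψ = 1 ↦ 1  ≥
φ = 1, ψ = 0 ↦ 0  <
φ = 1, ψ = 1/2 ↦ 1/2  <
φ = 1, ψ = 1 ↦ 1  ≥
So 5 of the 9 assignments meet the threshold.

5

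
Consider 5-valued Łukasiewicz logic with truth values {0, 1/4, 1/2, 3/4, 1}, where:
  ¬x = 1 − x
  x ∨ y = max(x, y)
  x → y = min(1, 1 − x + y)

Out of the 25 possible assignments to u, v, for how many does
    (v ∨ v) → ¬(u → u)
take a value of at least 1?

5

value 1: 5 assignments (counts)
value 3/4: 5 assignments
value 1/2: 5 assignments
value 1/4: 5 assignments
value 0: 5 assignments
So 5 of the 25 assignments meet the threshold.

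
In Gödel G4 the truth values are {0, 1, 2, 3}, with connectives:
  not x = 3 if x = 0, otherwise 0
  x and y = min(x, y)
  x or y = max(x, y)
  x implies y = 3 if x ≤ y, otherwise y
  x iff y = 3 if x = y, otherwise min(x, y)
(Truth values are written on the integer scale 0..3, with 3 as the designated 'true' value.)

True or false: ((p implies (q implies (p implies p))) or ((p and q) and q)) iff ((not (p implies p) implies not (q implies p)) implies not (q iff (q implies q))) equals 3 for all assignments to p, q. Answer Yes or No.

Counterexample: take p = 0, q = 1.
p implies p = 0 implies 0 = 3
q implies (p implies p) = 1 implies 3 = 3
p implies (q implies (p implies p)) = 0 implies 3 = 3
p and q = 0 and 1 = 0
(p and q) and q = 0 and 1 = 0
(p implies (q implies (p implies p))) or ((p and q) and q) = 3 or 0 = 3
p implies p = 0 implies 0 = 3
not (p implies p) = not 3 = 0
q implies p = 1 implies 0 = 0
not (q implies p) = not 0 = 3
not (p implies p) implies not (q implies p) = 0 implies 3 = 3
q implies q = 1 implies 1 = 3
q iff (q implies q) = 1 iff 3 = 1
not (q iff (q implies q)) = not 1 = 0
(not (p implies p) implies not (q implies p)) implies not (q iff (q implies q)) = 3 implies 0 = 0
((p implies (q implies (p implies p))) or ((p and q) and q)) iff ((not (p implies p) implies not (q implies p)) implies not (q iff (q implies q))) = 3 iff 0 = 0
This gives 0 ≠ 3.

No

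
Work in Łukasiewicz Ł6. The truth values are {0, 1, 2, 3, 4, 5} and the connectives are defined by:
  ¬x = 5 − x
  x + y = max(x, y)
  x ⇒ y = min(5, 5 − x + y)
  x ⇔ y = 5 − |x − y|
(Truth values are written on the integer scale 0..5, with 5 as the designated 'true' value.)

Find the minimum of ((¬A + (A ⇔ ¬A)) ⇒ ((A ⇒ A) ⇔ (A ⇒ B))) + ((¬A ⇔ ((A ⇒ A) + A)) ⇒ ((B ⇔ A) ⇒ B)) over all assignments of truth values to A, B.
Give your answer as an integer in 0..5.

4

Take A = 2, B = 0:
¬A = ¬2 = 3
¬A = ¬2 = 3
A ⇔ ¬A = 2 ⇔ 3 = 4
¬A + (A ⇔ ¬A) = 3 + 4 = 4
A ⇒ A = 2 ⇒ 2 = 5
A ⇒ B = 2 ⇒ 0 = 3
(A ⇒ A) ⇔ (A ⇒ B) = 5 ⇔ 3 = 3
(¬A + (A ⇔ ¬A)) ⇒ ((A ⇒ A) ⇔ (A ⇒ B)) = 4 ⇒ 3 = 4
¬A = ¬2 = 3
A ⇒ A = 2 ⇒ 2 = 5
(A ⇒ A) + A = 5 + 2 = 5
¬A ⇔ ((A ⇒ A) + A) = 3 ⇔ 5 = 3
B ⇔ A = 0 ⇔ 2 = 3
(B ⇔ A) ⇒ B = 3 ⇒ 0 = 2
(¬A ⇔ ((A ⇒ A) + A)) ⇒ ((B ⇔ A) ⇒ B) = 3 ⇒ 2 = 4
((¬A + (A ⇔ ¬A)) ⇒ ((A ⇒ A) ⇔ (A ⇒ B))) + ((¬A ⇔ ((A ⇒ A) + A)) ⇒ ((B ⇔ A) ⇒ B)) = 4 + 4 = 4
No assignment yields a value below 4, so this is the minimum.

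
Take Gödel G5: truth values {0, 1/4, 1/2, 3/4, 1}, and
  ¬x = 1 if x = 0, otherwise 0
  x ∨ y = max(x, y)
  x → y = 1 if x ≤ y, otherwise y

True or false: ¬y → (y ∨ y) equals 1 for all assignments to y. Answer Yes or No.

Counterexample: take y = 0.
¬y = ¬0 = 1
y ∨ y = 0 ∨ 0 = 0
¬y → (y ∨ y) = 1 → 0 = 0
This gives 0 ≠ 1.

No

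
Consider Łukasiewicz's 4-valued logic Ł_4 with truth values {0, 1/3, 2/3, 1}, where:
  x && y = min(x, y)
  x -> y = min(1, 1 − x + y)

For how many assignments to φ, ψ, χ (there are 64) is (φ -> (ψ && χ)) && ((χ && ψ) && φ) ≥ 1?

value 1: 1 assignment (counts)
value 2/3: 7 assignments
value 1/3: 19 assignments
value 0: 37 assignments
So 1 of the 64 assignments meets the threshold.

1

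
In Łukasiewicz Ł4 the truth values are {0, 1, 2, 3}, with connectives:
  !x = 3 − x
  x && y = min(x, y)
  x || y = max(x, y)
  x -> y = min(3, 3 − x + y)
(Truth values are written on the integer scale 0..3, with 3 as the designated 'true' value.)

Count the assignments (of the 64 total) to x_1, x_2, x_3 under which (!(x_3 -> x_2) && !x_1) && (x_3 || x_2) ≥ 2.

value 3: 1 assignment (counts)
value 2: 5 assignments (counts)
value 1: 12 assignments
value 0: 46 assignments
So 6 of the 64 assignments meet the threshold.

6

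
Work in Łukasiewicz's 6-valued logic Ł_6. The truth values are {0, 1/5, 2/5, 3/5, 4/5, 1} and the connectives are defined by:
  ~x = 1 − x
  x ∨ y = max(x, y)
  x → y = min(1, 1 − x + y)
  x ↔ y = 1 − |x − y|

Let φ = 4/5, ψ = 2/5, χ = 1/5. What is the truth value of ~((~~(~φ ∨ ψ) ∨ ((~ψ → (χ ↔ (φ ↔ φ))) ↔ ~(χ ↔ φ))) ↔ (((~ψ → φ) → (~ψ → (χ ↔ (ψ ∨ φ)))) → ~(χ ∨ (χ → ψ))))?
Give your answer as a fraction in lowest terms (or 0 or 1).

~φ = ~4/5 = 1/5
~φ ∨ ψ = 1/5 ∨ 2/5 = 2/5
~(~φ ∨ ψ) = ~2/5 = 3/5
~~(~φ ∨ ψ) = ~3/5 = 2/5
~ψ = ~2/5 = 3/5
φ ↔ φ = 4/5 ↔ 4/5 = 1
χ ↔ (φ ↔ φ) = 1/5 ↔ 1 = 1/5
~ψ → (χ ↔ (φ ↔ φ)) = 3/5 → 1/5 = 3/5
χ ↔ φ = 1/5 ↔ 4/5 = 2/5
~(χ ↔ φ) = ~2/5 = 3/5
(~ψ → (χ ↔ (φ ↔ φ))) ↔ ~(χ ↔ φ) = 3/5 ↔ 3/5 = 1
~~(~φ ∨ ψ) ∨ ((~ψ → (χ ↔ (φ ↔ φ))) ↔ ~(χ ↔ φ)) = 2/5 ∨ 1 = 1
~ψ = ~2/5 = 3/5
~ψ → φ = 3/5 → 4/5 = 1
~ψ = ~2/5 = 3/5
ψ ∨ φ = 2/5 ∨ 4/5 = 4/5
χ ↔ (ψ ∨ φ) = 1/5 ↔ 4/5 = 2/5
~ψ → (χ ↔ (ψ ∨ φ)) = 3/5 → 2/5 = 4/5
(~ψ → φ) → (~ψ → (χ ↔ (ψ ∨ φ))) = 1 → 4/5 = 4/5
χ → ψ = 1/5 → 2/5 = 1
χ ∨ (χ → ψ) = 1/5 ∨ 1 = 1
~(χ ∨ (χ → ψ)) = ~1 = 0
((~ψ → φ) → (~ψ → (χ ↔ (ψ ∨ φ)))) → ~(χ ∨ (χ → ψ)) = 4/5 → 0 = 1/5
(~~(~φ ∨ ψ) ∨ ((~ψ → (χ ↔ (φ ↔ φ))) ↔ ~(χ ↔ φ))) ↔ (((~ψ → φ) → (~ψ → (χ ↔ (ψ ∨ φ)))) → ~(χ ∨ (χ → ψ))) = 1 ↔ 1/5 = 1/5
~((~~(~φ ∨ ψ) ∨ ((~ψ → (χ ↔ (φ ↔ φ))) ↔ ~(χ ↔ φ))) ↔ (((~ψ → φ) → (~ψ → (χ ↔ (ψ ∨ φ)))) → ~(χ ∨ (χ → ψ)))) = ~1/5 = 4/5

4/5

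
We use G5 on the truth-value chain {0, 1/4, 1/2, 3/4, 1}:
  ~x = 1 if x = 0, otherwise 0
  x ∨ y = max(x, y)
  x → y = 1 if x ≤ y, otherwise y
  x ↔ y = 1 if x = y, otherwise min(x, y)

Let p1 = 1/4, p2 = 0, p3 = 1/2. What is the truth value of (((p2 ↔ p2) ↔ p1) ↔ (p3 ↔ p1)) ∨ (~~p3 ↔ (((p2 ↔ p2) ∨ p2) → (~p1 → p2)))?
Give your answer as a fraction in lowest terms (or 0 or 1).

1

p2 ↔ p2 = 0 ↔ 0 = 1
(p2 ↔ p2) ↔ p1 = 1 ↔ 1/4 = 1/4
p3 ↔ p1 = 1/2 ↔ 1/4 = 1/4
((p2 ↔ p2) ↔ p1) ↔ (p3 ↔ p1) = 1/4 ↔ 1/4 = 1
~p3 = ~1/2 = 0
~~p3 = ~0 = 1
p2 ↔ p2 = 0 ↔ 0 = 1
(p2 ↔ p2) ∨ p2 = 1 ∨ 0 = 1
~p1 = ~1/4 = 0
~p1 → p2 = 0 → 0 = 1
((p2 ↔ p2) ∨ p2) → (~p1 → p2) = 1 → 1 = 1
~~p3 ↔ (((p2 ↔ p2) ∨ p2) → (~p1 → p2)) = 1 ↔ 1 = 1
(((p2 ↔ p2) ↔ p1) ↔ (p3 ↔ p1)) ∨ (~~p3 ↔ (((p2 ↔ p2) ∨ p2) → (~p1 → p2))) = 1 ∨ 1 = 1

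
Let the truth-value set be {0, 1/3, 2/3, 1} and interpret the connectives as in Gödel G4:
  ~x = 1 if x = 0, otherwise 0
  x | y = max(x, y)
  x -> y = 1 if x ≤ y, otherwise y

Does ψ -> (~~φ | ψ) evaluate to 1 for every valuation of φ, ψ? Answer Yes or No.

φ = 0, ψ = 0 ↦ 1
φ = 0, ψ = 1/3 ↦ 1
φ = 0, ψ = 2/3 ↦ 1
φ = 0, ψ = 1 ↦ 1
φ = 1/3, ψ = 0 ↦ 1
φ = 1/3, ψ = 1/3 ↦ 1
φ = 1/3, ψ = 2/3 ↦ 1
φ = 1/3, ψ = 1 ↦ 1
φ = 2/3, ψ = 0 ↦ 1
φ = 2/3, ψ = 1/3 ↦ 1
φ = 2/3, ψ = 2/3 ↦ 1
φ = 2/3, ψ = 1 ↦ 1
φ = 1, ψ = 0 ↦ 1
φ = 1, ψ = 1/3 ↦ 1
φ = 1, ψ = 2/3 ↦ 1
φ = 1, ψ = 1 ↦ 1
Every assignment gives a value ≥ 1.

Yes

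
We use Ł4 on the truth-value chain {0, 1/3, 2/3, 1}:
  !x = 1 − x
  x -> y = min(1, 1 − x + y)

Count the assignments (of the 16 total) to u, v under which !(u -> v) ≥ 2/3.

u = 0, v = 0 ↦ 0  <
u = 0, v = 1/3 ↦ 0  <
u = 0, v = 2/3 ↦ 0  <
u = 0, v = 1 ↦ 0  <
u = 1/3, v = 0 ↦ 1/3  <
u = 1/3, v = 1/3 ↦ 0  <
u = 1/3, v = 2/3 ↦ 0  <
u = 1/3, v = 1 ↦ 0  <
u = 2/3, v = 0 ↦ 2/3  ≥
u = 2/3, v = 1/3 ↦ 1/3  <
u = 2/3, v = 2/3 ↦ 0  <
u = 2/3, v = 1 ↦ 0  <
u = 1, v = 0 ↦ 1  ≥
u = 1, v = 1/3 ↦ 2/3  ≥
u = 1, v = 2/3 ↦ 1/3  <
u = 1, v = 1 ↦ 0  <
So 3 of the 16 assignments meet the threshold.

3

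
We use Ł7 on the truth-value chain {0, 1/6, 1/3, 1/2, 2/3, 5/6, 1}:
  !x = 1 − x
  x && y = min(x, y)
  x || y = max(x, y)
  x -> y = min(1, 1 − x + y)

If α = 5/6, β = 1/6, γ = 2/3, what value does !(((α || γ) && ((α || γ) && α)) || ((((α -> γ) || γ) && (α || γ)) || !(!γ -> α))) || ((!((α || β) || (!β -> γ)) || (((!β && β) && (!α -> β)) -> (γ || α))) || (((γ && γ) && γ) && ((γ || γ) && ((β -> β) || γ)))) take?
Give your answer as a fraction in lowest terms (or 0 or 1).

α || γ = 5/6 || 2/3 = 5/6
α || γ = 5/6 || 2/3 = 5/6
(α || γ) && α = 5/6 && 5/6 = 5/6
(α || γ) && ((α || γ) && α) = 5/6 && 5/6 = 5/6
α -> γ = 5/6 -> 2/3 = 5/6
(α -> γ) || γ = 5/6 || 2/3 = 5/6
α || γ = 5/6 || 2/3 = 5/6
((α -> γ) || γ) && (α || γ) = 5/6 && 5/6 = 5/6
!γ = !2/3 = 1/3
!γ -> α = 1/3 -> 5/6 = 1
!(!γ -> α) = !1 = 0
(((α -> γ) || γ) && (α || γ)) || !(!γ -> α) = 5/6 || 0 = 5/6
((α || γ) && ((α || γ) && α)) || ((((α -> γ) || γ) && (α || γ)) || !(!γ -> α)) = 5/6 || 5/6 = 5/6
!(((α || γ) && ((α || γ) && α)) || ((((α -> γ) || γ) && (α || γ)) || !(!γ -> α))) = !5/6 = 1/6
α || β = 5/6 || 1/6 = 5/6
!β = !1/6 = 5/6
!β -> γ = 5/6 -> 2/3 = 5/6
(α || β) || (!β -> γ) = 5/6 || 5/6 = 5/6
!((α || β) || (!β -> γ)) = !5/6 = 1/6
!β = !1/6 = 5/6
!β && β = 5/6 && 1/6 = 1/6
!α = !5/6 = 1/6
!α -> β = 1/6 -> 1/6 = 1
(!β && β) && (!α -> β) = 1/6 && 1 = 1/6
γ || α = 2/3 || 5/6 = 5/6
((!β && β) && (!α -> β)) -> (γ || α) = 1/6 -> 5/6 = 1
!((α || β) || (!β -> γ)) || (((!β && β) && (!α -> β)) -> (γ || α)) = 1/6 || 1 = 1
γ && γ = 2/3 && 2/3 = 2/3
(γ && γ) && γ = 2/3 && 2/3 = 2/3
γ || γ = 2/3 || 2/3 = 2/3
β -> β = 1/6 -> 1/6 = 1
(β -> β) || γ = 1 || 2/3 = 1
(γ || γ) && ((β -> β) || γ) = 2/3 && 1 = 2/3
((γ && γ) && γ) && ((γ || γ) && ((β -> β) || γ)) = 2/3 && 2/3 = 2/3
(!((α || β) || (!β -> γ)) || (((!β && β) && (!α -> β)) -> (γ || α))) || (((γ && γ) && γ) && ((γ || γ) && ((β -> β) || γ))) = 1 || 2/3 = 1
!(((α || γ) && ((α || γ) && α)) || ((((α -> γ) || γ) && (α || γ)) || !(!γ -> α))) || ((!((α || β) || (!β -> γ)) || (((!β && β) && (!α -> β)) -> (γ || α))) || (((γ && γ) && γ) && ((γ || γ) && ((β -> β) || γ)))) = 1/6 || 1 = 1

1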